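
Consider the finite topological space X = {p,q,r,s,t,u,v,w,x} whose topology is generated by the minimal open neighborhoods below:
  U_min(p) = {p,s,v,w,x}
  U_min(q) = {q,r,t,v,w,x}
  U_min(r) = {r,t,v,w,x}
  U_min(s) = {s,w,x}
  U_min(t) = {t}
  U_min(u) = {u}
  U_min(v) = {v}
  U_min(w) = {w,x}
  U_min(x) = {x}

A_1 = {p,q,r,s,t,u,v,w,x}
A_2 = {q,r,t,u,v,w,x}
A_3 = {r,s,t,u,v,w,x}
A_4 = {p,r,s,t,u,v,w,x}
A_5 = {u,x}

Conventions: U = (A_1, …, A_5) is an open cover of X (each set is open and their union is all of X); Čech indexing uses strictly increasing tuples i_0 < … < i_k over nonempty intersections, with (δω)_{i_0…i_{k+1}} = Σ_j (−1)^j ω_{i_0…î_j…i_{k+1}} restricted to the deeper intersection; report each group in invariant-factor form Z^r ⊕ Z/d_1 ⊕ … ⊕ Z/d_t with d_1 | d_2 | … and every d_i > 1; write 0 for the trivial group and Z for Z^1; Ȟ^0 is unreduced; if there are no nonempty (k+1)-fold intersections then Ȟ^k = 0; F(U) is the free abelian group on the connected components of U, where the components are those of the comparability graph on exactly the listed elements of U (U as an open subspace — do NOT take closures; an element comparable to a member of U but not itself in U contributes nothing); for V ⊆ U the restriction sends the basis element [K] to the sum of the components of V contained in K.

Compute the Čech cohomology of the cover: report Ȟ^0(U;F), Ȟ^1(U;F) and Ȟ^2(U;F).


nerve simplices:
  A12={q,r,t,u,v,w,x} A13={r,s,t,u,v,w,x} A14={p,r,s,t,u,v,w,x} A15={u,x} A23={r,t,u,v,w,x} A24={r,t,u,v,w,x} A25={u,x} A34={r,s,t,u,v,w,x} A35={u,x} A45={u,x}
  A123={r,t,u,v,w,x} A124={r,t,u,v,w,x} A125={u,x} A134={r,s,t,u,v,w,x} A135={u,x} A145={u,x} A234={r,t,u,v,w,x} A235={u,x} A245={u,x} A345={u,x}
  A1234={r,t,u,v,w,x} A1235={u,x} A1245={u,x} A1345={u,x} A2345={u,x}
  A12345={u,x}
components per intersection:
  A1: {p,q,r,s,t,v,w,x} {u}
  A2: {q,r,t,v,w,x} {u}
  A3: {r,s,t,v,w,x} {u}
  A4: {p,r,s,t,v,w,x} {u}
  A5: {u} {x}
  A12: {q,r,t,v,w,x} {u}
  A13: {r,s,t,v,w,x} {u}
  A14: {p,r,s,t,v,w,x} {u}
  A15: {u} {x}
  A23: {r,t,v,w,x} {u}
  A24: {r,t,v,w,x} {u}
  A25: {u} {x}
  A34: {r,s,t,v,w,x} {u}
  A35: {u} {x}
  A45: {u} {x}
  A123: {r,t,v,w,x} {u}
  A124: {r,t,v,w,x} {u}
  A125: {u} {x}
  A134: {r,s,t,v,w,x} {u}
  A135: {u} {x}
  A145: {u} {x}
  A234: {r,t,v,w,x} {u}
  A235: {u} {x}
  A245: {u} {x}
  A345: {u} {x}
  A1234: {r,t,v,w,x} {u}
  A1235: {u} {x}
  A1245: {u} {x}
  A1345: {u} {x}
  A2345: {u} {x}
  A12345: {u} {x}
C dims 10,20,20,10; δ0: rk 8, SNF 1^8; δ1: rk 12, SNF 1^12; δ2: rk 8, SNF 1^8
degree 0: 10−8−0 = 2 → Ȟ^0 ≅ Z^2
degree 1: 20−12−8 = 0 → Ȟ^1 ≅ 0
degree 2: 20−8−12 = 0 → Ȟ^2 ≅ 0

Ȟ^0 ≅ Z^2, Ȟ^1 ≅ 0, Ȟ^2 ≅ 0


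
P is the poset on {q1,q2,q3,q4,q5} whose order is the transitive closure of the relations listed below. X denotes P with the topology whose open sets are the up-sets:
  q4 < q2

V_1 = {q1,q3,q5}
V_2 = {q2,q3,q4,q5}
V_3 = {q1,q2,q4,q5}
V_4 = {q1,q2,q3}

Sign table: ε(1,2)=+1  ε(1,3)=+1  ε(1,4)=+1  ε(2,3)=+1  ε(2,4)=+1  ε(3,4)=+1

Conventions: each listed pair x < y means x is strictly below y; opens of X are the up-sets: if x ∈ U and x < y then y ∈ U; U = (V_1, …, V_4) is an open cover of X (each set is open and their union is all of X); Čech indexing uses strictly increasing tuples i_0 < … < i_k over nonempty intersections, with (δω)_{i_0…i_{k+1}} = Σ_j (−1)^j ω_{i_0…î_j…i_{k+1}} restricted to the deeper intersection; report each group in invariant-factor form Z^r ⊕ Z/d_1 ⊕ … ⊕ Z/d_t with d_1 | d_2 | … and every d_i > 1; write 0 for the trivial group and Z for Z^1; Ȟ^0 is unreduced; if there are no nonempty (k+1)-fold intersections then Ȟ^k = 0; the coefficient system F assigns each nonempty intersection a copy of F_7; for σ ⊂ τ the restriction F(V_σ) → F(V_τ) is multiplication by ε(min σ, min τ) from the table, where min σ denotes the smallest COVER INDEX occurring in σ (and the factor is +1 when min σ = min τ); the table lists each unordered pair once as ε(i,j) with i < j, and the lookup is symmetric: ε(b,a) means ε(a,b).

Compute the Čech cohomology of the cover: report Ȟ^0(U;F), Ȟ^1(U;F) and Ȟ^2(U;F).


Ȟ^0 ≅ Z/7,  Ȟ^1 ≅ 0,  Ȟ^2 ≅ Z/7

nerve of the cover:
  V12={q3,q5} V13={q1,q5} V14={q1,q3} V23={q2,q4,q5} V24={q2,q3} V34={q1,q2}
  V123={q5} V124={q3} V134={q1} V234={q2}
C dims 4,6,4; δ0: rk_F7 3; δ1: rk_F7 3
Ȟ^0 = (4 − 3) − 0 = 1, so Ȟ^0 ≅ Z/7
Ȟ^1 = (6 − 3) − 3 = 0, so Ȟ^1 ≅ 0
Ȟ^2 = (4 − 0) − 3 = 1, so Ȟ^2 ≅ Z/7


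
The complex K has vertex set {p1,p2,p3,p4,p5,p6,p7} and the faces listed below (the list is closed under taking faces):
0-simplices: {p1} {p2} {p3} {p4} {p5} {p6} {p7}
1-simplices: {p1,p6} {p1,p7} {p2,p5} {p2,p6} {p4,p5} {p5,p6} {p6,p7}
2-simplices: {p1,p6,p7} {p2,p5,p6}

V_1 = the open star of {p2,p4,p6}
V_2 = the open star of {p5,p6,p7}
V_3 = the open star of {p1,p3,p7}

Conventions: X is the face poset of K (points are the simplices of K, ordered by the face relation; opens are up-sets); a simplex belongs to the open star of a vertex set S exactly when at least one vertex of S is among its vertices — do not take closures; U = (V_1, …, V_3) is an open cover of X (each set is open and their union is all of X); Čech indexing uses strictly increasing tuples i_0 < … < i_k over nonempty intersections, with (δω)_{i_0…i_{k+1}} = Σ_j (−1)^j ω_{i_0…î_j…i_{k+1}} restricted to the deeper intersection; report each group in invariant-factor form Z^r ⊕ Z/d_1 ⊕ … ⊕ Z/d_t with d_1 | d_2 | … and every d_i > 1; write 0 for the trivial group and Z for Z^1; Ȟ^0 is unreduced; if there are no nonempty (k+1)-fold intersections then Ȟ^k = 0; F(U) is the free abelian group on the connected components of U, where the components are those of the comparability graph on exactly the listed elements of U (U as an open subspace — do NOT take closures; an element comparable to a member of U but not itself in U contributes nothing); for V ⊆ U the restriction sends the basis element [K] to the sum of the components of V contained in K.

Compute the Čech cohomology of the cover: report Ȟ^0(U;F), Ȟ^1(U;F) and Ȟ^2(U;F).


nonempty intersections:
  V1={{p2},{p4},{p6},{p1,p6},{p2,p5},{p2,p6},{p4,p5},{p5,p6},{p6,p7},{p1,p6,p7},{p2,p5,p6}} V2={{p5},{p6},{p7},{p1,p6},{p1,p7},{p2,p5},{p2,p6},{p4,p5},{p5,p6},{p6,p7},{p1,p6,p7},{p2,p5,p6}} V3={{p1},{p3},{p7},{p1,p6},{p1,p7},{p6,p7},{p1,p6,p7}}
  V12={{p6},{p1,p6},{p2,p5},{p2,p6},{p4,p5},{p5,p6},{p6,p7},{p1,p6,p7},{p2,p5,p6}} V13={{p1,p6},{p6,p7},{p1,p6,p7}} V23={{p7},{p1,p6},{p1,p7},{p6,p7},{p1,p6,p7}}
  V123={{p1,p6},{p6,p7},{p1,p6,p7}}
components per intersection:
  V1: {{p2},{p6},{p1,p6},{p2,p5},{p2,p6},{p5,p6},{p6,p7},{p1,p6,p7},{p2,p5,p6}} {{p4},{p4,p5}}
  V2: {{p5},{p6},{p7},{p1,p6},{p1,p7},{p2,p5},{p2,p6},{p4,p5},{p5,p6},{p6,p7},{p1,p6,p7},{p2,p5,p6}}
  V3: {{p1},{p7},{p1,p6},{p1,p7},{p6,p7},{p1,p6,p7}} {{p3}}
  V12: {{p6},{p1,p6},{p2,p5},{p2,p6},{p5,p6},{p6,p7},{p1,p6,p7},{p2,p5,p6}} {{p4,p5}}
  V13: {{p1,p6},{p6,p7},{p1,p6,p7}}
  V23: {{p7},{p1,p6},{p1,p7},{p6,p7},{p1,p6,p7}}
  V123: {{p1,p6},{p6,p7},{p1,p6,p7}}
C dims 5,4,1; δ0: rk 3, SNF 1^3; δ1: rk 1, SNF 1^1
Ȟ^0: (5−3)−0=2 ⇒ Z^2
Ȟ^1: (4−1)−3=0 ⇒ 0
Ȟ^2: (1−0)−1=0 ⇒ 0

Ȟ^0 = Z^2; Ȟ^1 = 0; Ȟ^2 = 0


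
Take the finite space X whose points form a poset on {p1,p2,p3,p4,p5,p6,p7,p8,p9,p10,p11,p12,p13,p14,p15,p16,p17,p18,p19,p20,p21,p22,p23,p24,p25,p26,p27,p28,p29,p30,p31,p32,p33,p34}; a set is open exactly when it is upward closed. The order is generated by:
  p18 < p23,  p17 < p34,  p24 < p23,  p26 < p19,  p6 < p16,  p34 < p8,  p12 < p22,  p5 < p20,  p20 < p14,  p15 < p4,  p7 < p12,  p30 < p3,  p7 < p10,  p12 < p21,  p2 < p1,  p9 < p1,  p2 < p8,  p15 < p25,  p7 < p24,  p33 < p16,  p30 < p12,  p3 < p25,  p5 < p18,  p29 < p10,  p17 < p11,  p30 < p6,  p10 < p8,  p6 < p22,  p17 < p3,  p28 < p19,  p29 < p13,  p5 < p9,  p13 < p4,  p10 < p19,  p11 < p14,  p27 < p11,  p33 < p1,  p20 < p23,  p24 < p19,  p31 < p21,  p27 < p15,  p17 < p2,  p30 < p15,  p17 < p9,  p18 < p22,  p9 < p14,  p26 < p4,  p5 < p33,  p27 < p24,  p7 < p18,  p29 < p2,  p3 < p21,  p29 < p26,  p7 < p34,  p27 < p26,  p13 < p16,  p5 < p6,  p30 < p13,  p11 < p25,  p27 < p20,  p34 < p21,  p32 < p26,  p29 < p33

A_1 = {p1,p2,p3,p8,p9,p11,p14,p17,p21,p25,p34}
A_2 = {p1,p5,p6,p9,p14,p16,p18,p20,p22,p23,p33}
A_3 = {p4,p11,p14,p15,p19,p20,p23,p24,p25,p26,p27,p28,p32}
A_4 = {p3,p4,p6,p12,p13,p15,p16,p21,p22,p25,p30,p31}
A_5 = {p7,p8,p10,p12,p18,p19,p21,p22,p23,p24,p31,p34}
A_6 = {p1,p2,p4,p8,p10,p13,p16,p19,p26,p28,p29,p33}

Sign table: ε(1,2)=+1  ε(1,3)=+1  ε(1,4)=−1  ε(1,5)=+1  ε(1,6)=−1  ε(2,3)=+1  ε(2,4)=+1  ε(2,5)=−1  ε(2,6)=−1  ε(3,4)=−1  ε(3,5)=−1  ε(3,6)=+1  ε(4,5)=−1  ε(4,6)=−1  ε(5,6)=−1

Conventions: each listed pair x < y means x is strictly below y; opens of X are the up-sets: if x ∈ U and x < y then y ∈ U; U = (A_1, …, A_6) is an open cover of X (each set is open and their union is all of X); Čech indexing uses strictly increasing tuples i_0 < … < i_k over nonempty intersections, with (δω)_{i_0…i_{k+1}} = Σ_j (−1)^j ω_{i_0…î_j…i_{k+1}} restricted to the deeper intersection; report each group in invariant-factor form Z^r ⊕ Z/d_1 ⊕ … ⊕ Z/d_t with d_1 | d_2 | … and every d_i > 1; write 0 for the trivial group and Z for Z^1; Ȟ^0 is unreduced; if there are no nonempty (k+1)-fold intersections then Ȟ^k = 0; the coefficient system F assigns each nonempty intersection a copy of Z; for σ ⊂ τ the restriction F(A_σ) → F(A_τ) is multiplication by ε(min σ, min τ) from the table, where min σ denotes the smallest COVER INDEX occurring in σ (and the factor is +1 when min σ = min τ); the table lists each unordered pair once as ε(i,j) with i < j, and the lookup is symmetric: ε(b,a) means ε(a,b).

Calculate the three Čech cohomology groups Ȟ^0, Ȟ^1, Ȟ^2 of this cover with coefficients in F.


Ȟ^0(U;F) ≅ 0, Ȟ^1(U;F) ≅ Z/2, Ȟ^2(U;F) ≅ Z

cover nerve:
  A12={p1,p9,p14} A13={p11,p14,p25} A14={p3,p21,p25} A15={p8,p21,p34} A16={p1,p2,p8} A23={p14,p20,p23} A24={p6,p16,p22} A25={p18,p22,p23} A26={p1,p16,p33} A34={p4,p15,p25} A35={p19,p23,p24} A36={p4,p19,p26,p28} A45={p12,p21,p22,p31} A46={p4,p13,p16} A56={p8,p10,p19}
  A123={p14} A126={p1} A134={p25} A145={p21} A156={p8} A235={p23} A245={p22} A246={p16} A346={p4} A356={p19}
C dims 6,15,10; δ0: rk 6, SNF 1^5·2; δ1: rk 9, SNF 1^9
Ȟ^0: (6−6)−0=0 ⇒ 0
Ȟ^1: (15−9)−6=0 plus torsion [2] ⇒ Z/2
Ȟ^2: (10−0)−9=1 ⇒ Z


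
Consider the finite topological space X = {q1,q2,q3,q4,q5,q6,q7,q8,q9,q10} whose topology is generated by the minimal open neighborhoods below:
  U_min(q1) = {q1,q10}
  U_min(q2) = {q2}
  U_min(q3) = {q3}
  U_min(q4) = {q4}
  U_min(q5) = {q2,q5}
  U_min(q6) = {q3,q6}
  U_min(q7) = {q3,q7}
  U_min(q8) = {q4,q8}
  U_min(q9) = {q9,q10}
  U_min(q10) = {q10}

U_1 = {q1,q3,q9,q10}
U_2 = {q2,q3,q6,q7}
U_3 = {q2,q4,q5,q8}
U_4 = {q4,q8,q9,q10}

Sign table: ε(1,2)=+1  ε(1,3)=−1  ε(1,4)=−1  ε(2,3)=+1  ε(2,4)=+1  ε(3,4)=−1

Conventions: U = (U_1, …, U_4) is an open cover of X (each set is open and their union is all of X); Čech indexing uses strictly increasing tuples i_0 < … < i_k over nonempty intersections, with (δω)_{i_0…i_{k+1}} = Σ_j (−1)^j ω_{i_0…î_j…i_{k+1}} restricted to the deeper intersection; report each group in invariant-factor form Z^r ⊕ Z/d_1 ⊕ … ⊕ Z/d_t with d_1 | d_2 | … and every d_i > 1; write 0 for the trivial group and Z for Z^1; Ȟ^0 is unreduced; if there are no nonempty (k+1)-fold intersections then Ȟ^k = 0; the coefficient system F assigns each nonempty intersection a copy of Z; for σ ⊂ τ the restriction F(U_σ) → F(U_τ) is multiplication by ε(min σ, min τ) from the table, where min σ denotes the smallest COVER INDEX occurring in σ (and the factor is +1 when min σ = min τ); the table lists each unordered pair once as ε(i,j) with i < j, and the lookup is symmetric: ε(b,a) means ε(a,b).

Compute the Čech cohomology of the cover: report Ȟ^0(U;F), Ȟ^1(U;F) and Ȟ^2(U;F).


intersection data:
  U12={q3} U14={q9,q10} U23={q2} U34={q4,q8}
C dims 4,4; δ0: rk 3, SNF 1^3
Ȟ^0 = (4 − 3) − 0 = 1, so Ȟ^0 ≅ Z
Ȟ^1 = (4 − 0) − 3 = 1, so Ȟ^1 ≅ Z
Ȟ^2 = (0 − 0) − 0 = 0, so Ȟ^2 ≅ 0

Ȟ^0(U;F) ≅ Z; Ȟ^1(U;F) ≅ Z; Ȟ^2(U;F) ≅ 0


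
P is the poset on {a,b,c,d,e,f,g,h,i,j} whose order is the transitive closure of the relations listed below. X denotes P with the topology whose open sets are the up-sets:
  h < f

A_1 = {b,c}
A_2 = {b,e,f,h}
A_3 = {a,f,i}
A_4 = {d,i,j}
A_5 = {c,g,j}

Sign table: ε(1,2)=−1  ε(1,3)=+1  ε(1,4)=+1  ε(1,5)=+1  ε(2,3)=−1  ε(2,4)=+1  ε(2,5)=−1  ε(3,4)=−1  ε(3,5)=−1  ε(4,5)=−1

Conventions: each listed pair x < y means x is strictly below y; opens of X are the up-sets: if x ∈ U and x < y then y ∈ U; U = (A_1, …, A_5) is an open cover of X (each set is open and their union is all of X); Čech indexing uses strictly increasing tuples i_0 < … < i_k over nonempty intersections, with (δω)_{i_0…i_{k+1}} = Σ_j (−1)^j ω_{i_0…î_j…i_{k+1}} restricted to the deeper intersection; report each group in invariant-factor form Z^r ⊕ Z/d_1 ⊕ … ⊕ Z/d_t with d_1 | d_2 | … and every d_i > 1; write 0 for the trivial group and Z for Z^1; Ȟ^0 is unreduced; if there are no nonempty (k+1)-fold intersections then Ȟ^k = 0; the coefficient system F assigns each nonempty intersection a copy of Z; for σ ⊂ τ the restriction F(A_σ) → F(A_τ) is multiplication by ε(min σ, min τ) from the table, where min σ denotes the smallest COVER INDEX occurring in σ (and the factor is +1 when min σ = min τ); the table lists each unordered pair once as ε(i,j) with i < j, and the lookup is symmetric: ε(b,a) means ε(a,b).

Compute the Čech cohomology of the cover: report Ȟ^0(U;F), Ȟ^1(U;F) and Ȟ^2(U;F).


intersection data:
  A12={b} A15={c} A23={f} A34={i} A45={j}
C dims 5,5; δ0: rk 4, SNF 1^4
Ȟ^0 = (5 − 4) − 0 = 1, so Ȟ^0 ≅ Z
Ȟ^1 = (5 − 0) − 4 = 1, so Ȟ^1 ≅ Z
Ȟ^2 = (0 − 0) − 0 = 0, so Ȟ^2 ≅ 0

Ȟ^0(U;F) ≅ Z; Ȟ^1(U;F) ≅ Z; Ȟ^2(U;F) ≅ 0


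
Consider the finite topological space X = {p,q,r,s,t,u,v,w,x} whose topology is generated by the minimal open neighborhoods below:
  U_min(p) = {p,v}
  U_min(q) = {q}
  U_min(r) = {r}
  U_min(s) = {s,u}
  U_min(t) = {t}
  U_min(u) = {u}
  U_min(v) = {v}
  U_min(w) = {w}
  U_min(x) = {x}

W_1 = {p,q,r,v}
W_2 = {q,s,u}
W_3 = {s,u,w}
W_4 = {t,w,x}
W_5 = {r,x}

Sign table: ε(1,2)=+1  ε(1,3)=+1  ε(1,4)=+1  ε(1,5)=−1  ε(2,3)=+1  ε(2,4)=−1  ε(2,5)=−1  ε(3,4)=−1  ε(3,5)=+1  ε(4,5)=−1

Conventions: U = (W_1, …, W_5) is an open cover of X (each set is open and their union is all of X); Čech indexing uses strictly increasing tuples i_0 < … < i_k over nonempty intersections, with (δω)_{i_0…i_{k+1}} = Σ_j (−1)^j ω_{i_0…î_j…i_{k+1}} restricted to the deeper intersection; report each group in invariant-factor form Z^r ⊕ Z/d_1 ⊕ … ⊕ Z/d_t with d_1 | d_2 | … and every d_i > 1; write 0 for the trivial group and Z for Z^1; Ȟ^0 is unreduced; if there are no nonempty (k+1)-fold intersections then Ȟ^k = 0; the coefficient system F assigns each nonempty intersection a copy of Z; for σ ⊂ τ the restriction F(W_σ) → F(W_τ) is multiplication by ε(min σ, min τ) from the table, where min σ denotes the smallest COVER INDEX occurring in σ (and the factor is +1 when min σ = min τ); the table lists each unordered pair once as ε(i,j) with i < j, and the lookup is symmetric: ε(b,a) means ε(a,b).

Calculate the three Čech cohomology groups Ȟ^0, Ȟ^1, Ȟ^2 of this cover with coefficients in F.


cover nerve:
  W12={q} W15={r} W23={s,u} W34={w} W45={x}
C dims 5,5; δ0: rk 5, SNF 1^4·2
Ȟ^0: (5−5)−0=0 ⇒ 0
Ȟ^1: (5−0)−5=0 plus torsion [2] ⇒ Z/2
Ȟ^2: (0−0)−0=0 ⇒ 0

Ȟ^0(U;F) ≅ 0, Ȟ^1(U;F) ≅ Z/2 and Ȟ^2(U;F) ≅ 0


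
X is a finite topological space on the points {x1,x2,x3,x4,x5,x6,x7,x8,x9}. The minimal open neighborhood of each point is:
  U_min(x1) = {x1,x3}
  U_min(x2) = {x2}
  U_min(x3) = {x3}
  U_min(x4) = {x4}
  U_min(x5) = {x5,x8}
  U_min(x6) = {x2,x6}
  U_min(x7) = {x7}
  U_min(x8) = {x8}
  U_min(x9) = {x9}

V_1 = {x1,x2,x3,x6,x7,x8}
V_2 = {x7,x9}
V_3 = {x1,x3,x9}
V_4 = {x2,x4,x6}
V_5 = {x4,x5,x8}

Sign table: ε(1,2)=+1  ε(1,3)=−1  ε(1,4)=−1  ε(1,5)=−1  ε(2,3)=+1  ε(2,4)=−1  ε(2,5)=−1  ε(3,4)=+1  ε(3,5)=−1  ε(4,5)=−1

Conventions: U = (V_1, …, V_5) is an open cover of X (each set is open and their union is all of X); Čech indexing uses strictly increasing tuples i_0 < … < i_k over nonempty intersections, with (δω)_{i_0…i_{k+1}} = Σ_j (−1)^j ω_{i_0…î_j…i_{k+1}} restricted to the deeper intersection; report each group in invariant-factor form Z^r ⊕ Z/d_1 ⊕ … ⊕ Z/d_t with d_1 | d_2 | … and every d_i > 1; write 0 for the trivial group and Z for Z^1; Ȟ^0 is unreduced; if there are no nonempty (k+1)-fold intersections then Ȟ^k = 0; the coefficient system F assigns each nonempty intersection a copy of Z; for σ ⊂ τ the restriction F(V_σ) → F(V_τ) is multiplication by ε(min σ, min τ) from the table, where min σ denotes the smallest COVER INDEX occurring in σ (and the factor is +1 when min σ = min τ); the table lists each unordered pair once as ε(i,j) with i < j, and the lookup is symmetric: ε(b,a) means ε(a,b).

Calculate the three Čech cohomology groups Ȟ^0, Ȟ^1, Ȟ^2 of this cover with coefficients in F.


nerve simplices:
  V12={x7} V13={x1,x3} V14={x2,x6} V15={x8} V23={x9} V45={x4}
C dims 5,6; δ0: rk 5, SNF 1^4·2
degree 0: 5−5−0 = 0 → Ȟ^0 ≅ 0
degree 1: 6−0−5 = 1 plus torsion [2] → Ȟ^1 ≅ Z ⊕ Z/2
degree 2: 0−0−0 = 0 → Ȟ^2 ≅ 0

Ȟ^0 = 0; Ȟ^1 = Z ⊕ Z/2; Ȟ^2 = 0


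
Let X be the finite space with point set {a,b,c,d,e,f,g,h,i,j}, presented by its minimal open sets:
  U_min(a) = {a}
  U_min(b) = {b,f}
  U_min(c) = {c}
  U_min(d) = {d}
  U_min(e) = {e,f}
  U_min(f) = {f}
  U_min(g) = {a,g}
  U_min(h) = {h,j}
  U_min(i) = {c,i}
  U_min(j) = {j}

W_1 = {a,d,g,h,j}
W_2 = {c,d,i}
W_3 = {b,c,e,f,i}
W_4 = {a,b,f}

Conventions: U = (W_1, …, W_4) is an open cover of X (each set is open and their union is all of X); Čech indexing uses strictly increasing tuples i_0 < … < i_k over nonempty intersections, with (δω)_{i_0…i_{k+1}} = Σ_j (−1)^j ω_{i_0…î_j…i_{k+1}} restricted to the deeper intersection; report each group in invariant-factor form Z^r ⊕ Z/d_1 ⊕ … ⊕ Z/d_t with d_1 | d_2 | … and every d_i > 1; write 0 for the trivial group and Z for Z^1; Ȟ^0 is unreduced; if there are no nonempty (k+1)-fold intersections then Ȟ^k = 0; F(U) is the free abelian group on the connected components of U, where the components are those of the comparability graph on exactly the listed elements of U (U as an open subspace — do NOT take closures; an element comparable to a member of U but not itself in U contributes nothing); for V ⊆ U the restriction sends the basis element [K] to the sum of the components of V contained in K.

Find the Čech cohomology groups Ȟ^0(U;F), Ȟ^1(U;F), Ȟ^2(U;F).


Ȟ^0(U;F) ≅ Z^5, Ȟ^1(U;F) ≅ 0 and Ȟ^2(U;F) ≅ 0

nerve of the cover:
  W12={d} W14={a} W23={c,i} W34={b,f}
components per intersection:
  W1: {a,g} {d} {h,j}
  W2: {c,i} {d}
  W3: {b,e,f} {c,i}
  W4: {a} {b,f}
  W12: {d}
  W14: {a}
  W23: {c,i}
  W34: {b,f}
C dims 9,4; δ0: rk 4, SNF 1^4
Ȟ^0 = (9 − 4) − 0 = 5, so Ȟ^0 ≅ Z^5
Ȟ^1 = (4 − 0) − 4 = 0, so Ȟ^1 ≅ 0
Ȟ^2 = (0 − 0) − 0 = 0, so Ȟ^2 ≅ 0


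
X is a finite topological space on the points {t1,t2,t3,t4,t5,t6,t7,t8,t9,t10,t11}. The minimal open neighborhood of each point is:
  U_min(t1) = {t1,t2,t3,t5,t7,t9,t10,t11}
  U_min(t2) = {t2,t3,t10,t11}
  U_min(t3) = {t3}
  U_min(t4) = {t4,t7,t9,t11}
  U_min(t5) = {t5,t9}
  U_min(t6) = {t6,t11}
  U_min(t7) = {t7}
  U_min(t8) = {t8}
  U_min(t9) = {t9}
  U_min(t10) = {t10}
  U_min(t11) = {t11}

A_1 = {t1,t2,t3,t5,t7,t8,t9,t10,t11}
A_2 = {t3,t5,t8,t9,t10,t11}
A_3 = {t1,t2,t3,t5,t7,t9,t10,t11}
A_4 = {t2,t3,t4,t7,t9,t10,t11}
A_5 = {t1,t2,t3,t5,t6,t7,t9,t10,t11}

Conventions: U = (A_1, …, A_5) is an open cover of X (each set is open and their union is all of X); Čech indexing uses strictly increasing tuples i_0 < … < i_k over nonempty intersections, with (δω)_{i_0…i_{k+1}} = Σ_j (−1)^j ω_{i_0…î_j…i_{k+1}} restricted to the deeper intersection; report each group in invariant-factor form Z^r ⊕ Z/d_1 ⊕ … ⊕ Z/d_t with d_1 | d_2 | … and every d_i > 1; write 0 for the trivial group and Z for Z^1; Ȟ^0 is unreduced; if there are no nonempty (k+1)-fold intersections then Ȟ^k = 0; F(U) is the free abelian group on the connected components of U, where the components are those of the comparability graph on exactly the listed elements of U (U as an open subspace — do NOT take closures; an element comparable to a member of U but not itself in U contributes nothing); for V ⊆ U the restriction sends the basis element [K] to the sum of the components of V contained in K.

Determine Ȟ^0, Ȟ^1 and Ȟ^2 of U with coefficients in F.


nerve of the cover:
  A12={t3,t5,t8,t9,t10,t11} A13={t1,t2,t3,t5,t7,t9,t10,t11} A14={t2,t3,t7,t9,t10,t11} A15={t1,t2,t3,t5,t7,t9,t10,t11} A23={t3,t5,t9,t10,t11} A24={t3,t9,t10,t11} A25={t3,t5,t9,t10,t11} A34={t2,t3,t7,t9,t10,t11} A35={t1,t2,t3,t5,t7,t9,t10,t11} A45={t2,t3,t7,t9,t10,t11}
  A123={t3,t5,t9,t10,t11} A124={t3,t9,t10,t11} A125={t3,t5,t9,t10,t11} A134={t2,t3,t7,t9,t10,t11} A135={t1,t2,t3,t5,t7,t9,t10,t11} A145={t2,t3,t7,t9,t10,t11} A234={t3,t9,t10,t11} A235={t3,t5,t9,t10,t11} A245={t3,t9,t10,t11} A345={t2,t3,t7,t9,t10,t11}
  A1234={t3,t9,t10,t11} A1235={t3,t5,t9,t10,t11} A1245={t3,t9,t10,t11} A1345={t2,t3,t7,t9,t10,t11} A2345={t3,t9,t10,t11}
  A12345={t3,t9,t10,t11}
components per intersection:
  A1: {t1,t2,t3,t5,t7,t9,t10,t11} {t8}
  A2: {t3} {t5,t9} {t8} {t10} {t11}
  A3: {t1,t2,t3,t5,t7,t9,t10,t11}
  A4: {t2,t3,t4,t7,t9,t10,t11}
  A5: {t1,t2,t3,t5,t6,t7,t9,t10,t11}
  A12: {t3} {t5,t9} {t8} {t10} {t11}
  A13: {t1,t2,t3,t5,t7,t9,t10,t11}
  A14: {t2,t3,t10,t11} {t7} {t9}
  A15: {t1,t2,t3,t5,t7,t9,t10,t11}
  A23: {t3} {t5,t9} {t10} {t11}
  A24: {t3} {t9} {t10} {t11}
  A25: {t3} {t5,t9} {t10} {t11}
  A34: {t2,t3,t10,t11} {t7} {t9}
  A35: {t1,t2,t3,t5,t7,t9,t10,t11}
  A45: {t2,t3,t10,t11} {t7} {t9}
  A123: {t3} {t5,t9} {t10} {t11}
  A124: {t3} {t9} {t10} {t11}
  A125: {t3} {t5,t9} {t10} {t11}
  A134: {t2,t3,t10,t11} {t7} {t9}
  A135: {t1,t2,t3,t5,t7,t9,t10,t11}
  A145: {t2,t3,t10,t11} {t7} {t9}
  A234: {t3} {t9} {t10} {t11}
  A235: {t3} {t5,t9} {t10} {t11}
  A245: {t3} {t9} {t10} {t11}
  A345: {t2,t3,t10,t11} {t7} {t9}
  A1234: {t3} {t9} {t10} {t11}
  A1235: {t3} {t5,t9} {t10} {t11}
  A1245: {t3} {t9} {t10} {t11}
  A1345: {t2,t3,t10,t11} {t7} {t9}
  A2345: {t3} {t9} {t10} {t11}
  A12345: {t3} {t9} {t10} {t11}
C dims 10,29,34,19; δ0: rk 8, SNF 1^8; δ1: rk 19, SNF 1^19; δ2: rk 15, SNF 1^15
Ȟ^0 = (10 − 8) − 0 = 2, so Ȟ^0 ≅ Z^2
Ȟ^1 = (29 − 19) − 8 = 2, so Ȟ^1 ≅ Z^2
Ȟ^2 = (34 − 15) − 19 = 0, so Ȟ^2 ≅ 0

Ȟ^0(U;F) ≅ Z^2, Ȟ^1(U;F) ≅ Z^2 and Ȟ^2(U;F) ≅ 0


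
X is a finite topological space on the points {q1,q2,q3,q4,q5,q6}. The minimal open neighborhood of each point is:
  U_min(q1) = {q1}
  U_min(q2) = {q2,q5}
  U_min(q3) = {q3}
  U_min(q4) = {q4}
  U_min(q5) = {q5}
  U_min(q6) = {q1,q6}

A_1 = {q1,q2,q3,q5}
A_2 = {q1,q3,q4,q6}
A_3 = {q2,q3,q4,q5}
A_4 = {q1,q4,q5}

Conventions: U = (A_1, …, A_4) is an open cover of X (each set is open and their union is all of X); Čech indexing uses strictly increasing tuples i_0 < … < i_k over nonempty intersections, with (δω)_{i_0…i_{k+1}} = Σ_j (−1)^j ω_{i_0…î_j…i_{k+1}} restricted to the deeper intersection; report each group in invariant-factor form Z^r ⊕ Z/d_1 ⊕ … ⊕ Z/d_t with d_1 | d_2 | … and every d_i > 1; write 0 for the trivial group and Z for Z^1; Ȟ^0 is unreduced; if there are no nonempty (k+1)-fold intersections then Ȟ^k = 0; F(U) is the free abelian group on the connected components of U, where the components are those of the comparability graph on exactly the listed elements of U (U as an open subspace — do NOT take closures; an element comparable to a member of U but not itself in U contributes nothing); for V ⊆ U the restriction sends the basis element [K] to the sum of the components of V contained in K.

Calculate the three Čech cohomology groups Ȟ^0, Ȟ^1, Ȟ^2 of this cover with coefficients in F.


cover nerve:
  A12={q1,q3} A13={q2,q3,q5} A14={q1,q5} A23={q3,q4} A24={q1,q4} A34={q4,q5}
  A123={q3} A124={q1} A134={q5} A234={q4}
components per intersection:
  A1: {q1} {q2,q5} {q3}
  A2: {q1,q6} {q3} {q4}
  A3: {q2,q5} {q3} {q4}
  A4: {q1} {q4} {q5}
  A12: {q1} {q3}
  A13: {q2,q5} {q3}
  A14: {q1} {q5}
  A23: {q3} {q4}
  A24: {q1} {q4}
  A34: {q4} {q5}
  A123: {q3}
  A124: {q1}
  A134: {q5}
  A234: {q4}
C dims 12,12,4; δ0: rk 8, SNF 1^8; δ1: rk 4, SNF 1^4
Ȟ^0: (12−8)−0=4 ⇒ Z^4
Ȟ^1: (12−4)−8=0 ⇒ 0
Ȟ^2: (4−0)−4=0 ⇒ 0

Ȟ^0(U;F) ≅ Z^4, Ȟ^1(U;F) ≅ 0 and Ȟ^2(U;F) ≅ 0


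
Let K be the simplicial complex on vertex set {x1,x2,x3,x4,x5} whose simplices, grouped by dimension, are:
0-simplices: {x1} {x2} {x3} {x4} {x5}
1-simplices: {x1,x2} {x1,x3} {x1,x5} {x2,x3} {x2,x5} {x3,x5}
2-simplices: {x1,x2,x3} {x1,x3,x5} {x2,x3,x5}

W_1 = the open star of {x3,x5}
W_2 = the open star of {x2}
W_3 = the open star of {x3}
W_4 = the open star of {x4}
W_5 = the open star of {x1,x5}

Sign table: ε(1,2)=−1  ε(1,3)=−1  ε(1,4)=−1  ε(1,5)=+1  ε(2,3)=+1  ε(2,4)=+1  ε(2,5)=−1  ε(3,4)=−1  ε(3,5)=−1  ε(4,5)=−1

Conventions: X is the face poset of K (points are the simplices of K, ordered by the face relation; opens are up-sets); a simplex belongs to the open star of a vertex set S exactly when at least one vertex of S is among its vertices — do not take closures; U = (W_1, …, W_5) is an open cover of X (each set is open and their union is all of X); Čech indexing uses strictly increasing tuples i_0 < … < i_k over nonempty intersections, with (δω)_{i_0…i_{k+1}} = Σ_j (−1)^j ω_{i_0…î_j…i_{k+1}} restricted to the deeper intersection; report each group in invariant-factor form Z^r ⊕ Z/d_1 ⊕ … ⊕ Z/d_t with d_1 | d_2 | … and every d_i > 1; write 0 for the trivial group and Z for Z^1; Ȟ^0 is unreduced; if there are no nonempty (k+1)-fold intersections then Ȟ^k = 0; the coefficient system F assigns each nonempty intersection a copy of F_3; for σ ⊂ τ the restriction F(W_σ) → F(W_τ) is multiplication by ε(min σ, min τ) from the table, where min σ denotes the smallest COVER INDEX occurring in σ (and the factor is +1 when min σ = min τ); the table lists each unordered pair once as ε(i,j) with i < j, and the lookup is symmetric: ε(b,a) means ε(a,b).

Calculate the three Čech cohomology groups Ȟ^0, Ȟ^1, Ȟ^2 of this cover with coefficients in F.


Ȟ^0 ≅ Z/3 ⊕ Z/3, Ȟ^1 ≅ 0, Ȟ^2 ≅ 0

nerve of the cover:
  W1={{x3},{x5},{x1,x3},{x1,x5},{x2,x3},{x2,x5},{x3,x5},{x1,x2,x3},{x1,x3,x5},{x2,x3,x5}} W2={{x2},{x1,x2},{x2,x3},{x2,x5},{x1,x2,x3},{x2,x3,x5}} W3={{x3},{x1,x3},{x2,x3},{x3,x5},{x1,x2,x3},{x1,x3,x5},{x2,x3,x5}} W4={{x4}} W5={{x1},{x5},{x1,x2},{x1,x3},{x1,x5},{x2,x5},{x3,x5},{x1,x2,x3},{x1,x3,x5},{x2,x3,x5}}
  W12={{x2,x3},{x2,x5},{x1,x2,x3},{x2,x3,x5}} W13={{x3},{x1,x3},{x2,x3},{x3,x5},{x1,x2,x3},{x1,x3,x5},{x2,x3,x5}} W15={{x5},{x1,x3},{x1,x5},{x2,x5},{x3,x5},{x1,x2,x3},{x1,x3,x5},{x2,x3,x5}} W23={{x2,x3},{x1,x2,x3},{x2,x3,x5}} W25={{x1,x2},{x2,x5},{x1,x2,x3},{x2,x3,x5}} W35={{x1,x3},{x3,x5},{x1,x2,x3},{x1,x3,x5},{x2,x3,x5}}
  W123={{x2,x3},{x1,x2,x3},{x2,x3,x5}} W125={{x2,x5},{x1,x2,x3},{x2,x3,x5}} W135={{x1,x3},{x3,x5},{x1,x2,x3},{x1,x3,x5},{x2,x3,x5}} W235={{x1,x2,x3},{x2,x3,x5}}
  W1235={{x1,x2,x3},{x2,x3,x5}}
C dims 5,6,4,1; δ0: rk_F3 3; δ1: rk_F3 3; δ2: rk_F3 1
Ȟ^0 = (5 − 3) − 0 = 2, so Ȟ^0 ≅ Z/3 ⊕ Z/3
Ȟ^1 = (6 − 3) − 3 = 0, so Ȟ^1 ≅ 0
Ȟ^2 = (4 − 1) − 3 = 0, so Ȟ^2 ≅ 0


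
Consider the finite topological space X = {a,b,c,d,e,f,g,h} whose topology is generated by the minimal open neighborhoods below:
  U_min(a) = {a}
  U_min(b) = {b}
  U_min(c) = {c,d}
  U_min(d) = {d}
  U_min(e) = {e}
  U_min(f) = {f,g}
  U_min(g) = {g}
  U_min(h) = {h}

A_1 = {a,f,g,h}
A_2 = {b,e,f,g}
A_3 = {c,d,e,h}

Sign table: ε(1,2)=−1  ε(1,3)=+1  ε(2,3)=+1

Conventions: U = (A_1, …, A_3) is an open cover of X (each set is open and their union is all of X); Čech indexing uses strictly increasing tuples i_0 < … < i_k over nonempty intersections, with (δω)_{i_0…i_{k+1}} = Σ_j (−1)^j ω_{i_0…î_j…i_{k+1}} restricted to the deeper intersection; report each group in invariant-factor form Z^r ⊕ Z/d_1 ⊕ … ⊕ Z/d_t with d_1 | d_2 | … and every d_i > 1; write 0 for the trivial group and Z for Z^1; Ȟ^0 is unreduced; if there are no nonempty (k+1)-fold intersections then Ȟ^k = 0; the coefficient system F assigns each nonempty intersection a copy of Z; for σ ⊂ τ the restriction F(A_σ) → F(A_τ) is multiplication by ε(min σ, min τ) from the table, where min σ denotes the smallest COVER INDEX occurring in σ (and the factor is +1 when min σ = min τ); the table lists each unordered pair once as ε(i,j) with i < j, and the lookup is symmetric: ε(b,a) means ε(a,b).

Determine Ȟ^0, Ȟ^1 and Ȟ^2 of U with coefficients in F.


Ȟ^0 ≅ 0, Ȟ^1 ≅ Z/2 and Ȟ^2 ≅ 0

nerve of the cover:
  A12={f,g} A13={h} A23={e}
C dims 3,3; δ0: rk 3, SNF 1^2·2
Ȟ^0 = (3 − 3) − 0 = 0, so Ȟ^0 ≅ 0
Ȟ^1 = (3 − 0) − 3 = 0 plus torsion [2], so Ȟ^1 ≅ Z/2
Ȟ^2 = (0 − 0) − 0 = 0, so Ȟ^2 ≅ 0


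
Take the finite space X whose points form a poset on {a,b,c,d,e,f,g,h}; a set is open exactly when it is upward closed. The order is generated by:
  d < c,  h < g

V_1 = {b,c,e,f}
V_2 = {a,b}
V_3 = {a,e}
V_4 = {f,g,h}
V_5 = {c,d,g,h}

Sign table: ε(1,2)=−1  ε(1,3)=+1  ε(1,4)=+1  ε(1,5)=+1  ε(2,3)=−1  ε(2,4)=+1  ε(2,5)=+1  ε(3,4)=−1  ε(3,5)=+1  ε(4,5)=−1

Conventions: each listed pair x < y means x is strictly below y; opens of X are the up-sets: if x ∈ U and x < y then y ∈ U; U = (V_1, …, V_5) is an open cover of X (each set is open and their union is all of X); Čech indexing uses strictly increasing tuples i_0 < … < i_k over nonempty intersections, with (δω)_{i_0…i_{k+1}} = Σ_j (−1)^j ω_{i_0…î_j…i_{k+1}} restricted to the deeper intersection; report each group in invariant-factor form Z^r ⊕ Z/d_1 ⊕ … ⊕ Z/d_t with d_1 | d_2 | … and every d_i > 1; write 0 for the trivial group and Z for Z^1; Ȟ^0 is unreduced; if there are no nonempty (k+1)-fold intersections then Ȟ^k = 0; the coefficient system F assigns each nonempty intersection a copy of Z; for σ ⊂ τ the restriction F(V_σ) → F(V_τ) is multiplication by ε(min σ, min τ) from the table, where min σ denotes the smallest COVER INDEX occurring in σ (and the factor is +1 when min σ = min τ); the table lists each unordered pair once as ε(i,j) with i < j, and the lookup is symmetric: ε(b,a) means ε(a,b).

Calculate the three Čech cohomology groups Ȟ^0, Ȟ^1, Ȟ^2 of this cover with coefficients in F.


Ȟ^0(U;F) ≅ 0; Ȟ^1(U;F) ≅ Z ⊕ Z/2; Ȟ^2(U;F) ≅ 0

nonempty intersections:
  V12={b} V13={e} V14={f} V15={c} V23={a} V45={g,h}
C dims 5,6; δ0: rk 5, SNF 1^4·2
Ȟ^0: (5−5)−0=0 ⇒ 0
Ȟ^1: (6−0)−5=1 plus torsion [2] ⇒ Z ⊕ Z/2
Ȟ^2: (0−0)−0=0 ⇒ 0


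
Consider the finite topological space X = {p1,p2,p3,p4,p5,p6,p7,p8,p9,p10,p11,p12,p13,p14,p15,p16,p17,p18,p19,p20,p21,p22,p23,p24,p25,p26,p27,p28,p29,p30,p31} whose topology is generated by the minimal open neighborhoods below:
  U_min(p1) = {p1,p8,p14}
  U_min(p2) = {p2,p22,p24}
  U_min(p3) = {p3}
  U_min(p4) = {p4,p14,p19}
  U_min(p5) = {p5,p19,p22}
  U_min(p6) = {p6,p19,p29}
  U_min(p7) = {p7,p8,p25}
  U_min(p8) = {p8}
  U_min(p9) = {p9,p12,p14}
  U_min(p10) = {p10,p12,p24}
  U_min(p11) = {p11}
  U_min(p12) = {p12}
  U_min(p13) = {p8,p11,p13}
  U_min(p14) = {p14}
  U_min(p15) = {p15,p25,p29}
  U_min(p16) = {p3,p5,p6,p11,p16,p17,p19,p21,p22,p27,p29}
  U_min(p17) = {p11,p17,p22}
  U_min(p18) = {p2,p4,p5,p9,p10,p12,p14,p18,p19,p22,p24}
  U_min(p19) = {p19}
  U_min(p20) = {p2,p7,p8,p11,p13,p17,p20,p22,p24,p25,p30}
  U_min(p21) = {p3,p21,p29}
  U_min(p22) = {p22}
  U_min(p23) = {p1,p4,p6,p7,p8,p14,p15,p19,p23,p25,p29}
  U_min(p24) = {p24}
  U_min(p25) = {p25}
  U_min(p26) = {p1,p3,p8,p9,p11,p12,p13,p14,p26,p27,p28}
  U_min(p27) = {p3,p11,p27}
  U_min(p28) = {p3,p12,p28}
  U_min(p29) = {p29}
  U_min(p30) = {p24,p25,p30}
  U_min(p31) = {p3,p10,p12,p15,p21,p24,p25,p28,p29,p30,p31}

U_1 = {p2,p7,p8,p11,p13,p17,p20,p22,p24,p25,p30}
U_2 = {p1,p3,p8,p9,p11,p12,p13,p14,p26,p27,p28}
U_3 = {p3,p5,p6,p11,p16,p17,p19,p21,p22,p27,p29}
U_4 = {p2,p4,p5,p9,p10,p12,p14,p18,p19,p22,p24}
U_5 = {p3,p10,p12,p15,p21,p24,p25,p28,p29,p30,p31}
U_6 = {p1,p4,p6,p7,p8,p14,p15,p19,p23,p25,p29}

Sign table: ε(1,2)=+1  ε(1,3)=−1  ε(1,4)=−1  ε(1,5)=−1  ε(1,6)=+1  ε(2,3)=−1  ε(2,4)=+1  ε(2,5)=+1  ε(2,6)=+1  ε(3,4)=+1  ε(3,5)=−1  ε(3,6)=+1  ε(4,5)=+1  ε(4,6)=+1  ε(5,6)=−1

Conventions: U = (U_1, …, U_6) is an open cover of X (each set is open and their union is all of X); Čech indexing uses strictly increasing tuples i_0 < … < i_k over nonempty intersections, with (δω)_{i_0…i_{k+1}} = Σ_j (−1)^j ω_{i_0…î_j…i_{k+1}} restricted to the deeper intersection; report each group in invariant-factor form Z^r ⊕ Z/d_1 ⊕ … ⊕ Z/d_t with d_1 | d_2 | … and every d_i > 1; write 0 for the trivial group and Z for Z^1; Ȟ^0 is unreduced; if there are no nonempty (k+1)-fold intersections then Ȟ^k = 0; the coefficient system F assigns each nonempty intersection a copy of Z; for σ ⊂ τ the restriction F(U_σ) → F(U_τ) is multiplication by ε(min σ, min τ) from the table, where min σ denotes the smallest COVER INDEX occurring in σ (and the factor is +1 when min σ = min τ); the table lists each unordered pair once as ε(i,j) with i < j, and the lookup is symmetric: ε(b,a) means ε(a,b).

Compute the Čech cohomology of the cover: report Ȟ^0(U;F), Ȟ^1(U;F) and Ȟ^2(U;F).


cover nerve:
  U12={p8,p11,p13} U13={p11,p17,p22} U14={p2,p22,p24} U15={p24,p25,p30} U16={p7,p8,p25} U23={p3,p11,p27} U24={p9,p12,p14} U25={p3,p12,p28} U26={p1,p8,p14} U34={p5,p19,p22} U35={p3,p21,p29} U36={p6,p19,p29} U45={p10,p12,p24} U46={p4,p14,p19} U56={p15,p25,p29}
  U123={p11} U126={p8} U134={p22} U145={p24} U156={p25} U235={p3} U245={p12} U246={p14} U346={p19} U356={p29}
C dims 6,15,10; δ0: rk 6, SNF 1^5·2; δ1: rk 9, SNF 1^9
Ȟ^0: (6−6)−0=0 ⇒ 0
Ȟ^1: (15−9)−6=0 plus torsion [2] ⇒ Z/2
Ȟ^2: (10−0)−9=1 ⇒ Z

Ȟ^0 ≅ 0, Ȟ^1 ≅ Z/2 and Ȟ^2 ≅ Z


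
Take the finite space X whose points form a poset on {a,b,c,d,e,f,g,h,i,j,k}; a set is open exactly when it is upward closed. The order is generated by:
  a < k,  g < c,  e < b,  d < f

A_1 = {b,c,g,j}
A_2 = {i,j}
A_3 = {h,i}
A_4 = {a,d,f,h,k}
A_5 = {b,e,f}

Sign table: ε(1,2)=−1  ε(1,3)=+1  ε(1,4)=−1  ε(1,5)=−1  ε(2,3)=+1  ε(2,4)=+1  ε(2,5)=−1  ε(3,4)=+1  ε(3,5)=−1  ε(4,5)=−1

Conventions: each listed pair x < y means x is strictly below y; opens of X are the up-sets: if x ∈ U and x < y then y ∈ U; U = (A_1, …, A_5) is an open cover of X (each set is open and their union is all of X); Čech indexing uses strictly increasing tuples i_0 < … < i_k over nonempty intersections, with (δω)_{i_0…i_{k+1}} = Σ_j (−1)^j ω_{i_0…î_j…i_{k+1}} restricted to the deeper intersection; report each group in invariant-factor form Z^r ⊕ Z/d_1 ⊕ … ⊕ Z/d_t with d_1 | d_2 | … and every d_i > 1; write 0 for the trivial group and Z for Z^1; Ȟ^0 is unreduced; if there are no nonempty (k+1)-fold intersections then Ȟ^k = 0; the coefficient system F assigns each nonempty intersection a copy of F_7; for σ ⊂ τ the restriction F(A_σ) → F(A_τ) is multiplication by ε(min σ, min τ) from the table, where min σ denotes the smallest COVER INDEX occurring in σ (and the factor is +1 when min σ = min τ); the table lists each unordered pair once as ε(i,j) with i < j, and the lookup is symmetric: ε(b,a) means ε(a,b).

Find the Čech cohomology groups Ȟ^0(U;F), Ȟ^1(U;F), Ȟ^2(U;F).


nonempty intersections:
  A12={j} A15={b} A23={i} A34={h} A45={f}
C dims 5,5; δ0: rk_F7 5
Ȟ^0: (5−5)−0=0 ⇒ 0
Ȟ^1: (5−0)−5=0 ⇒ 0
Ȟ^2: (0−0)−0=0 ⇒ 0

Ȟ^0(U;F) ≅ 0,  Ȟ^1(U;F) ≅ 0,  Ȟ^2(U;F) ≅ 0


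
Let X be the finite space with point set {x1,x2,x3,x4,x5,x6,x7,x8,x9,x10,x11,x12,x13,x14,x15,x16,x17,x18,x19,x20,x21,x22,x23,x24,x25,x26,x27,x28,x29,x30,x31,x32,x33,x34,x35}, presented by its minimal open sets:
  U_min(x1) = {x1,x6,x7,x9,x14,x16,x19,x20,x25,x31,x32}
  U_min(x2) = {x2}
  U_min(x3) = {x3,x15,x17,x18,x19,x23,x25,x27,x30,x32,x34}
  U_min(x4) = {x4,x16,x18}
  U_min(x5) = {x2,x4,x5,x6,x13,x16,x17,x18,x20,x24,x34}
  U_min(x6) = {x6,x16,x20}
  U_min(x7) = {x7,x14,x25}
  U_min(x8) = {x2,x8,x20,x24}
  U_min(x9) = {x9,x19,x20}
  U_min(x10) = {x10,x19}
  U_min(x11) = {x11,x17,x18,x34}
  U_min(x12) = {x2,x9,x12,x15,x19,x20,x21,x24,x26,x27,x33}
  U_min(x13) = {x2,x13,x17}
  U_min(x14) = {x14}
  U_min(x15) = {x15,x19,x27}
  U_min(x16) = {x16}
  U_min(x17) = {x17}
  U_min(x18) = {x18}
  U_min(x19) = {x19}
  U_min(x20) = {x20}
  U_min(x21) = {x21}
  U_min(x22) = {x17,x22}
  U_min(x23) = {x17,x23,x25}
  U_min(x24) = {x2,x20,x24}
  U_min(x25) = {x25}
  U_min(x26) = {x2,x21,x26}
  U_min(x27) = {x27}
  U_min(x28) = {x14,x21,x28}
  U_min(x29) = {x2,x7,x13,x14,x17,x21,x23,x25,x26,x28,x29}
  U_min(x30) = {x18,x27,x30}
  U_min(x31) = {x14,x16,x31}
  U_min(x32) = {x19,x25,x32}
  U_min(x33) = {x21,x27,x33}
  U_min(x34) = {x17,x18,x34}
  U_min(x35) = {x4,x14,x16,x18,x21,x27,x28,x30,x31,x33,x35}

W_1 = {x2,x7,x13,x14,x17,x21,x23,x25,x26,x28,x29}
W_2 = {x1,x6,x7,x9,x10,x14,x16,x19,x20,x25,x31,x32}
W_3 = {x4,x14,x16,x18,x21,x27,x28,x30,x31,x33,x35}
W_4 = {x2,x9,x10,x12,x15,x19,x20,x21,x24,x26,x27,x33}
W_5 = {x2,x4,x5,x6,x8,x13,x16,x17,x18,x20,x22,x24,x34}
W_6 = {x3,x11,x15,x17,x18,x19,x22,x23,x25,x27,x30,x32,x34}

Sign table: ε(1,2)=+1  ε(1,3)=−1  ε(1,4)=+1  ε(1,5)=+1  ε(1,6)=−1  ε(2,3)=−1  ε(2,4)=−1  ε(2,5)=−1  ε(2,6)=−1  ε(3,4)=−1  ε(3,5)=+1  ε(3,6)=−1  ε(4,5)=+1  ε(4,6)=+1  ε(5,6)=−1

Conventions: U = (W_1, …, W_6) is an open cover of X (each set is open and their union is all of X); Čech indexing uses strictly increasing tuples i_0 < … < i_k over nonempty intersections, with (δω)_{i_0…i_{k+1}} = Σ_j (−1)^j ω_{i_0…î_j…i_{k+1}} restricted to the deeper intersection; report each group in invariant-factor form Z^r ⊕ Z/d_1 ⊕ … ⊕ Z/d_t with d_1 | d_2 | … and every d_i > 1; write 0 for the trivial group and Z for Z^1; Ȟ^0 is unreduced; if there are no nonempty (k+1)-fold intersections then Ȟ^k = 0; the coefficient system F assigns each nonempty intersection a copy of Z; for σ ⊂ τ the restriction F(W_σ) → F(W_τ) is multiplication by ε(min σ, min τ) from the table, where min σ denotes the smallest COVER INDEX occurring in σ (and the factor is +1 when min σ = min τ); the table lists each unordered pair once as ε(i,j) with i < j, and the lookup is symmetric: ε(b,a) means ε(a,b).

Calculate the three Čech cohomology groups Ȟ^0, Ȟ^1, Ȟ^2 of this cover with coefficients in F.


nerve simplices:
  W12={x7,x14,x25} W13={x14,x21,x28} W14={x2,x21,x26} W15={x2,x13,x17} W16={x17,x23,x25} W23={x14,x16,x31} W24={x9,x10,x19,x20} W25={x6,x16,x20} W26={x19,x25,x32} W34={x21,x27,x33} W35={x4,x16,x18} W36={x18,x27,x30} W45={x2,x20,x24} W46={x15,x19,x27} W56={x17,x18,x22,x34}
  W123={x14} W126={x25} W134={x21} W145={x2} W156={x17} W235={x16} W245={x20} W246={x19} W346={x27} W356={x18}
C dims 6,15,10; δ0: rk 6, SNF 1^5·2; δ1: rk 9, SNF 1^9
degree 0: 6−6−0 = 0 → Ȟ^0 ≅ 0
degree 1: 15−9−6 = 0 plus torsion [2] → Ȟ^1 ≅ Z/2
degree 2: 10−0−9 = 1 → Ȟ^2 ≅ Z

Ȟ^0 = 0, Ȟ^1 = Z/2 and Ȟ^2 = Z


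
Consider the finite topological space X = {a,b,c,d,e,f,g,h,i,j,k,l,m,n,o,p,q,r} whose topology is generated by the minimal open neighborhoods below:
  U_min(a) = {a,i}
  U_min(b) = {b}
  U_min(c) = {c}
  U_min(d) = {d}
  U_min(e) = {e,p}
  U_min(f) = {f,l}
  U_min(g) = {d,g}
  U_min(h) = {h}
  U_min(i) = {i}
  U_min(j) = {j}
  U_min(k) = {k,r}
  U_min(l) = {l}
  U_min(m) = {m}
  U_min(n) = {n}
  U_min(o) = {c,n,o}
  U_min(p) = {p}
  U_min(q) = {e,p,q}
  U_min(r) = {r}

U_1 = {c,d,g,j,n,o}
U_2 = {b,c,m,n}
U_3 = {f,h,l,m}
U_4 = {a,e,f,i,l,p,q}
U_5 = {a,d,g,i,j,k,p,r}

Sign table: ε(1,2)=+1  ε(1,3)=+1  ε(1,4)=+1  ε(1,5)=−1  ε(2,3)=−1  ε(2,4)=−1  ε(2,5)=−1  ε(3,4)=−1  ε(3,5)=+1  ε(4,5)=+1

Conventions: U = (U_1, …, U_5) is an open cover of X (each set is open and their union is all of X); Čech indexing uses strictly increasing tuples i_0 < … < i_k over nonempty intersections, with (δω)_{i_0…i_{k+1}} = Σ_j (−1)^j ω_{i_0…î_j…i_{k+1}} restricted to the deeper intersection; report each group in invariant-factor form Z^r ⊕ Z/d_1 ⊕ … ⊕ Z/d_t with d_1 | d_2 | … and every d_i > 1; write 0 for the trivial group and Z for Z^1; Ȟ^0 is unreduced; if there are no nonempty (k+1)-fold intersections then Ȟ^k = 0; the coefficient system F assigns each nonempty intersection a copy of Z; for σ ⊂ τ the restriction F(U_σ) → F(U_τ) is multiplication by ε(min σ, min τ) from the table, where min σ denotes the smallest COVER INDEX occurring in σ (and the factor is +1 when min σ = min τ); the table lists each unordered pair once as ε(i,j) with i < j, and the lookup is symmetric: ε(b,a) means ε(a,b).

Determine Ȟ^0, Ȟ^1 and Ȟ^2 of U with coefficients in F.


nonempty overlaps:
  U12={c,n} U15={d,g,j} U23={m} U34={f,l} U45={a,i,p}
C dims 5,5; δ0: rk 5, SNF 1^4·2
degree 0: 5−5−0 = 0 → Ȟ^0 ≅ 0
degree 1: 5−0−5 = 0 plus torsion [2] → Ȟ^1 ≅ Z/2
degree 2: 0−0−0 = 0 → Ȟ^2 ≅ 0

Ȟ^0(U;F) ≅ 0,  Ȟ^1(U;F) ≅ Z/2,  Ȟ^2(U;F) ≅ 0
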